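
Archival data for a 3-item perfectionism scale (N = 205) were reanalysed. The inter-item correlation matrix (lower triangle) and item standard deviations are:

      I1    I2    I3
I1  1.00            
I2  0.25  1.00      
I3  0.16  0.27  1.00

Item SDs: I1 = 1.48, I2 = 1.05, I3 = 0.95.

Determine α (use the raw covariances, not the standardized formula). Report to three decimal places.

α = 0.444

Σσ²ᵢ = 1.48² + 1.05² + 0.95² = 4.1954
Covariances σ_ij = r_ij · s_i · s_j:
  σ(I1,I2) = 0.25 × 1.48 × 1.05 = 0.3885
  σ(I1,I3) = 0.16 × 1.48 × 0.95 = 0.2250
  σ(I2,I3) = 0.27 × 1.05 × 0.95 = 0.2693
σ²_T = Σσ²ᵢ + 2·Σσ_ij = 4.1954 + 2 × 0.8828 = 5.9610
α = (3/2)·(1 − 4.1954/5.9610) = 0.444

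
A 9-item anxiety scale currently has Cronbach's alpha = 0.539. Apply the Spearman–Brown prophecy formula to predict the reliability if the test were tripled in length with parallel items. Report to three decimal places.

predicted reliability = 0.778

Length factor m = 3
α' = m·α / (1 + (m−1)·α)
   = 3 × 0.539 / (1 + (3 − 1) × 0.539)
   = 1.6170 / 2.0780 = 0.778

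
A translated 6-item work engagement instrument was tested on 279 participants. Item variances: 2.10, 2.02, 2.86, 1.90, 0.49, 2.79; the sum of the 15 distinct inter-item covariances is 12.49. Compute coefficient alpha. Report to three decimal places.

Σσᵢ² = 2.10 + 2.02 + 2.86 + 1.90 + 0.49 + 2.79 = 12.16
Sum of distinct covariances = 12.49
σ²_T = Σσᵢ² + 2·Σcov = 12.16 + 2 × 12.49 = 37.14
α = (6/5)·(1 − 12.16/37.14) = 0.807

coefficient alpha = 0.807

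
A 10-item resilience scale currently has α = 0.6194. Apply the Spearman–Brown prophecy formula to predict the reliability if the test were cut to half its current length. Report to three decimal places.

predicted reliability = 0.449

Length factor m = 1/2
α' = m·α / (1 − (1−m)·α)
   = 1/2 × 0.6194 / (1 − (1 − 1/2) × 0.6194)
   = 0.3097 / 0.6903 = 0.449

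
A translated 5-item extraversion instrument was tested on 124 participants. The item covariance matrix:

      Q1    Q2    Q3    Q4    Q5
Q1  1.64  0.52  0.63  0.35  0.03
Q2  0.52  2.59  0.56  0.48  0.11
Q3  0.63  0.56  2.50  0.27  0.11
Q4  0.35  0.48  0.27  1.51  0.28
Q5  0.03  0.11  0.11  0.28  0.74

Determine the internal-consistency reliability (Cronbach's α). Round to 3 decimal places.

sum of item variances = 1.64 + 2.59 + 2.50 + 1.51 + 0.74 = 8.98
Sum of the distinct covariances = 3.34
total variance = 8.98 + 2 × 3.34 = 15.66
α = (k/(k−1))·(1 − sum of item variances/total variance) = (5/4)·(1 − 8.98/15.66) = 0.533

Cronbach's α = 0.533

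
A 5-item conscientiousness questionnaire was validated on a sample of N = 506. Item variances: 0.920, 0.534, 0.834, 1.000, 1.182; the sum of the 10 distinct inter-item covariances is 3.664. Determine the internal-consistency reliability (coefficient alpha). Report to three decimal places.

Σσ²ᵢ = 0.920 + 0.534 + 0.834 + 1.000 + 1.182 = 4.470
Sum of distinct covariances = 3.664
σ²_total = Σσ²ᵢ + 2·Σcov = 4.470 + 2 × 3.664 = 11.798
α = (5/4)·(1 − 4.470/11.798) = 0.776

α = 0.776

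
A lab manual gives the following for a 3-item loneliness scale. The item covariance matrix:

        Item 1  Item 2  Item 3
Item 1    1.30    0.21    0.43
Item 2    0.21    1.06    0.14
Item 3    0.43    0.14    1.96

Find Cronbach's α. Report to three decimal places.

α = 0.398

Σσ²ᵢ = 1.30 + 1.06 + 1.96 = 4.32
Sum of the distinct covariances = 0.78
σ²_total = 4.32 + 2 × 0.78 = 5.88
α = (k/(k−1))·(1 − Σσ²ᵢ/σ²_total) = (3/2)·(1 − 4.32/5.88) = 0.398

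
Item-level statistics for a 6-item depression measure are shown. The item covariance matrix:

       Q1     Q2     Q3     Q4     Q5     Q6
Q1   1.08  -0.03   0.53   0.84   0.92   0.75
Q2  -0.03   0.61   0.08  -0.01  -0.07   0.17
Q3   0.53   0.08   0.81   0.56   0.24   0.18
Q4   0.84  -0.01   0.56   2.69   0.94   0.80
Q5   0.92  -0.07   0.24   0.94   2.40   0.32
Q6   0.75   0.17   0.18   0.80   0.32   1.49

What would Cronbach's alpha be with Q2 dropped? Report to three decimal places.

Cronbach's alpha = 0.737

Remaining items: Q1, Q3, Q4, Q5, Q6 (k = 5).
Σσ²ᵢ = 1.08 + 0.81 + 2.69 + 2.40 + 1.49 = 8.47
Var(T) = 8.47 + 2 × 6.08 = 20.63
α (item deleted) = (5/4)·(1 − 8.47/20.63) = 0.737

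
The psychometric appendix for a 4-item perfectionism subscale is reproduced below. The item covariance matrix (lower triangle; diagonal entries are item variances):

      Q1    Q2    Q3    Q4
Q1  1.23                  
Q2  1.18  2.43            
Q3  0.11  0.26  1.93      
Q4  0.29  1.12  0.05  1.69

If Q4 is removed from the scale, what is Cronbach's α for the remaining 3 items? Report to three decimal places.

Remaining items: Q1, Q2, Q3 (k = 3).
Σσ²ᵢ = 1.23 + 2.43 + 1.93 = 5.59
σ²_T = 5.59 + 2 × 1.55 = 8.69
α (item deleted) = (3/2)·(1 − 5.59/8.69) = 0.535

Cronbach's α = 0.535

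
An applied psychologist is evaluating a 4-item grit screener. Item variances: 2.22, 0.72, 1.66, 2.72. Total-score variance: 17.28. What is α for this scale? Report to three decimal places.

α = 0.769

ΣVar(i) = 2.22 + 0.72 + 1.66 + 2.72 = 7.32
α = (k/(k−1))·(1 − ΣVar(i)/Var(T)) = (4/3)·(1 − 7.32/17.28) = 0.769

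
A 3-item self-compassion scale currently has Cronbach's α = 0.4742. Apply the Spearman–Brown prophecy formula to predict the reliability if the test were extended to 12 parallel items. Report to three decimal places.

Length factor m = 12/3 = 4.0000
α' = m·α / (1 + (m−1)·α)
   = 12/3 × 0.4742 / (1 + (12/3 − 1) × 0.4742)
   = 1.8968 / 2.4226 = 0.783

predicted reliability = 0.783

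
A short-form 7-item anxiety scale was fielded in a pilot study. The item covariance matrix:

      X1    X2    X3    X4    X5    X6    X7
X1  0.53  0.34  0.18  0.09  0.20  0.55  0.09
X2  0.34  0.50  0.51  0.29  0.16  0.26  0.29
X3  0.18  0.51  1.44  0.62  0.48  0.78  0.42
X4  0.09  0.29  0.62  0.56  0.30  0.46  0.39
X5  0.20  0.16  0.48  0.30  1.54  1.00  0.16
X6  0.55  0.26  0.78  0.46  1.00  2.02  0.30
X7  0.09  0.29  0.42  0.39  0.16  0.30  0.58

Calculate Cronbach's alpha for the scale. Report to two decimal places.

ΣVar(i) = 0.53 + 0.50 + 1.44 + 0.56 + 1.54 + 2.02 + 0.58 = 7.17
Σ_{i<j} σ_ij = 7.87
σ²_T = 7.17 + 2 × 7.87 = 22.91
α = (k/(k−1))·(1 − ΣVar(i)/σ²_T) = (7/6)·(1 − 7.17/22.91) = 0.80

Cronbach's alpha = 0.80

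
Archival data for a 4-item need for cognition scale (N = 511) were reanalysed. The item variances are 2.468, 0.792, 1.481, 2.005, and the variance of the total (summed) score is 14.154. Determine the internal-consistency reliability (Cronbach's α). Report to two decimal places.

α = 0.70

sum of item variances = 2.468 + 0.792 + 1.481 + 2.005 = 6.746
α = (k/(k−1))·(1 − sum of item variances/σ²_T) = (4/3)·(1 − 6.746/14.154) = 0.70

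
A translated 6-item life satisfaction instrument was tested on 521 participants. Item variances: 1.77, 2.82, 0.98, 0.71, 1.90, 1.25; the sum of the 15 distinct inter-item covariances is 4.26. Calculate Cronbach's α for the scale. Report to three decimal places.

α = 0.570

ΣVar(i) = 1.77 + 2.82 + 0.98 + 0.71 + 1.90 + 1.25 = 9.43
Sum of distinct covariances = 4.26
σ²_T = ΣVar(i) + 2·Σcov = 9.43 + 2 × 4.26 = 17.95
α = (6/5)·(1 − 9.43/17.95) = 0.570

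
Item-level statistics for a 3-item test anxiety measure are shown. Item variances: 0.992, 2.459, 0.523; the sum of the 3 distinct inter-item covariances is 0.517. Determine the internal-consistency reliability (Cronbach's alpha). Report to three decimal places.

ΣVar(i) = 0.992 + 2.459 + 0.523 = 3.974
Sum of distinct covariances = 0.517
σ²_total = ΣVar(i) + 2·Σcov = 3.974 + 2 × 0.517 = 5.008
α = (3/2)·(1 − 3.974/5.008) = 0.310

Cronbach's alpha = 0.310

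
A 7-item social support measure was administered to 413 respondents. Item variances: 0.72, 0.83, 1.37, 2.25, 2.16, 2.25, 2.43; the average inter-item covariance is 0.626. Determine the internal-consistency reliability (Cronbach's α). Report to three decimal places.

α = 0.801

sum of item variances = 0.72 + 0.83 + 1.37 + 2.25 + 2.16 + 2.25 + 2.43 = 12.01
Sum of the 21 distinct covariances = 21 × 0.626 = 13.146
total variance = sum of item variances + 2·Σcov = 12.01 + 2 × 13.146 = 38.302
α = (7/6)·(1 − 12.01/38.302) = 0.801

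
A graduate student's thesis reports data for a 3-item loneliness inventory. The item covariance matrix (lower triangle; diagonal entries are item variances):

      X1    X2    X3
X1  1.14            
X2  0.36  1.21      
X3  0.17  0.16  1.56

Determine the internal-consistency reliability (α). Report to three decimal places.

α = 0.391

Σσ²ᵢ = 1.14 + 1.21 + 1.56 = 3.91
Σ_{i<j} σ_ij = 0.69
total variance = 3.91 + 2 × 0.69 = 5.29
α = (k/(k−1))·(1 − Σσ²ᵢ/total variance) = (3/2)·(1 − 3.91/5.29) = 0.391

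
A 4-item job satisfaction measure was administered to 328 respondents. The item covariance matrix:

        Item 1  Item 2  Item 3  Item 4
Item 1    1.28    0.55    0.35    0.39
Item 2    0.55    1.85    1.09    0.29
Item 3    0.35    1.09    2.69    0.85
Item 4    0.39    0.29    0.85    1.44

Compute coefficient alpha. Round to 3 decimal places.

coefficient alpha = 0.656

Σσᵢ² = 1.28 + 1.85 + 2.69 + 1.44 = 7.26
Sum of off-diagonal covariances = 3.52
σ²_T = 7.26 + 2 × 3.52 = 14.30
α = (k/(k−1))·(1 − Σσᵢ²/σ²_T) = (4/3)·(1 − 7.26/14.30) = 0.656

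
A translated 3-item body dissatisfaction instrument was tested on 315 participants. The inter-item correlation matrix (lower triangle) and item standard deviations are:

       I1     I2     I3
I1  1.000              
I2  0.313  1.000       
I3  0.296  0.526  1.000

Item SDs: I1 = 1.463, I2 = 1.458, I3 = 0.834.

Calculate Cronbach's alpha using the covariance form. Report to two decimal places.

Σσ²ᵢ = 1.463² + 1.458² + 0.834² = 4.9617
Covariances σ_ij = r_ij · s_i · s_j:
  σ(I1,I2) = 0.313 × 1.463 × 1.458 = 0.6676
  σ(I1,I3) = 0.296 × 1.463 × 0.834 = 0.3612
  σ(I2,I3) = 0.526 × 1.458 × 0.834 = 0.6396
σ²_T = Σσ²ᵢ + 2·Σσ_ij = 4.9617 + 2 × 1.6684 = 8.2985
α = (3/2)·(1 − 4.9617/8.2985) = 0.60

Cronbach's alpha = 0.60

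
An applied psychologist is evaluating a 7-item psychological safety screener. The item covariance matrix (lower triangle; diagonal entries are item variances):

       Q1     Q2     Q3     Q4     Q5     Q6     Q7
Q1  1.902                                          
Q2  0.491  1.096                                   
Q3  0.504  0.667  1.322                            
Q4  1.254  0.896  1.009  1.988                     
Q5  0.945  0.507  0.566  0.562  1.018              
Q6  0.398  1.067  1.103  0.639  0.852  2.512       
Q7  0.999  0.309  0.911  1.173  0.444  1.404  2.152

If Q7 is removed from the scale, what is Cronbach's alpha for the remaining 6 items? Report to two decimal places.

Cronbach's alpha = 0.84

Remaining items: Q1, Q2, Q3, Q4, Q5, Q6 (k = 6).
Σσ²ᵢ = 1.902 + 1.096 + 1.322 + 1.988 + 1.018 + 2.512 = 9.838
Var(T) = 9.838 + 2 × 11.460 = 32.758
α (item deleted) = (6/5)·(1 − 9.838/32.758) = 0.84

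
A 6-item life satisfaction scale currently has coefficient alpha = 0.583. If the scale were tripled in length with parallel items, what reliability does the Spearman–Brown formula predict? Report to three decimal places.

Length factor m = 3
α' = m·α / (1 + (m−1)·α)
   = 3 × 0.583 / (1 + (3 − 1) × 0.583)
   = 1.7490 / 2.1660 = 0.807

predicted reliability = 0.807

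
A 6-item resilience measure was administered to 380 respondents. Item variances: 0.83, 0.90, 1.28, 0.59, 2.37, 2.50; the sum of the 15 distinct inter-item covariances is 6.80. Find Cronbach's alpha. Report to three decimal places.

α = 0.739

ΣVar(i) = 0.83 + 0.90 + 1.28 + 0.59 + 2.37 + 2.50 = 8.47
Sum of distinct covariances = 6.80
total variance = ΣVar(i) + 2·Σcov = 8.47 + 2 × 6.80 = 22.07
α = (6/5)·(1 − 8.47/22.07) = 0.739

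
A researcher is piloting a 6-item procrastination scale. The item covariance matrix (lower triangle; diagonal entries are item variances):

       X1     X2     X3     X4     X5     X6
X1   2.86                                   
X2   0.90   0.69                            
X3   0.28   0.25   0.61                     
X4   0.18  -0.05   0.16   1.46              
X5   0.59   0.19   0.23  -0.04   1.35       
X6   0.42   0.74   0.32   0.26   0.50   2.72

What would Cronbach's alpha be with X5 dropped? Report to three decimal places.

α = 0.567

Remaining items: X1, X2, X3, X4, X6 (k = 5).
sum of item variances = 2.86 + 0.69 + 0.61 + 1.46 + 2.72 = 8.34
σ²_total = 8.34 + 2 × 3.46 = 15.26
α (item deleted) = (5/4)·(1 − 8.34/15.26) = 0.567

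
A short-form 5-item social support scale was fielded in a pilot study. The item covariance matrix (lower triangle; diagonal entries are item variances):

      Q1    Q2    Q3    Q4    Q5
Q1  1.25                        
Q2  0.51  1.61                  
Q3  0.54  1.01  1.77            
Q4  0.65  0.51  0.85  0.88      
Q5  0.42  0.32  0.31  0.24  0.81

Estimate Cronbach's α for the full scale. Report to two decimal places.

ΣVar(i) = 1.25 + 1.61 + 1.77 + 0.88 + 0.81 = 6.32
Sum of off-diagonal covariances = 5.36
σ²_total = 6.32 + 2 × 5.36 = 17.04
α = (k/(k−1))·(1 − ΣVar(i)/σ²_total) = (5/4)·(1 − 6.32/17.04) = 0.79

Cronbach's α = 0.79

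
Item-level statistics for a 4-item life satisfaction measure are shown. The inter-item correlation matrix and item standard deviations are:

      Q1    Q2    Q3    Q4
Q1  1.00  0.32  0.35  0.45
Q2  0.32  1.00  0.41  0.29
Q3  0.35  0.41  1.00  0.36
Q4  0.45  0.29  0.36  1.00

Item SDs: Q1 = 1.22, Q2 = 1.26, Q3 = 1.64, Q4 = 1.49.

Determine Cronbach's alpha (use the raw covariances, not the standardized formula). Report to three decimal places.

Σσ²ᵢ = 1.22² + 1.26² + 1.64² + 1.49² = 7.9857
Covariances σ_ij = r_ij · s_i · s_j:
  σ(Q1,Q2) = 0.32 × 1.22 × 1.26 = 0.4919
  σ(Q1,Q3) = 0.35 × 1.22 × 1.64 = 0.7003
  σ(Q1,Q4) = 0.45 × 1.22 × 1.49 = 0.8180
  σ(Q2,Q3) = 0.41 × 1.26 × 1.64 = 0.8472
  σ(Q2,Q4) = 0.29 × 1.26 × 1.49 = 0.5444
  σ(Q3,Q4) = 0.36 × 1.64 × 1.49 = 0.8797
σ²_T = Σσ²ᵢ + 2·Σσ_ij = 7.9857 + 2 × 4.2815 = 16.5487
α = (4/3)·(1 − 7.9857/16.5487) = 0.690

Cronbach's alpha = 0.690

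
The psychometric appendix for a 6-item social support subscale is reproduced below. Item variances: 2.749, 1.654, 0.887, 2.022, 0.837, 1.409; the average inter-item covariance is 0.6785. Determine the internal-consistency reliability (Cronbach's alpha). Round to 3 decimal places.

Σσ²ᵢ = 2.749 + 1.654 + 0.887 + 2.022 + 0.837 + 1.409 = 9.558
Sum of the 15 distinct covariances = 15 × 0.6785 = 10.1775
σ²_T = Σσ²ᵢ + 2·Σcov = 9.558 + 2 × 10.1775 = 29.9130
α = (6/5)·(1 − 9.558/29.9130) = 0.817

Cronbach's alpha = 0.817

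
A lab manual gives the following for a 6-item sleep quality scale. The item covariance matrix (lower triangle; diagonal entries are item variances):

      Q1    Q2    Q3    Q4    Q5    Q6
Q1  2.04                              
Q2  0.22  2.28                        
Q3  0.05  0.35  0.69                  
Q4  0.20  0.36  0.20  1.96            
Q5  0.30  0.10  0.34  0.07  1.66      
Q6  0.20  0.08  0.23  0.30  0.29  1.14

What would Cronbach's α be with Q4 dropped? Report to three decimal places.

Remaining items: Q1, Q2, Q3, Q5, Q6 (k = 5).
Σσ²ᵢ = 2.04 + 2.28 + 0.69 + 1.66 + 1.14 = 7.81
σ²_total = 7.81 + 2 × 2.16 = 12.13
α (item deleted) = (5/4)·(1 − 7.81/12.13) = 0.445

Cronbach's α = 0.445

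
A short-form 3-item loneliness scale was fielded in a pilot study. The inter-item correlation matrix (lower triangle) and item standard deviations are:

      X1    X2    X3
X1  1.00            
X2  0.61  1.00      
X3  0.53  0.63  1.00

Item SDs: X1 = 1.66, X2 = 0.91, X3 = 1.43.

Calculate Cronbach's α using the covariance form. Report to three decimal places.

α = 0.774

Σσ²ᵢ = 1.66² + 0.91² + 1.43² = 5.6286
Covariances σ_ij = r_ij · s_i · s_j:
  σ(X1,X2) = 0.61 × 1.66 × 0.91 = 0.9215
  σ(X1,X3) = 0.53 × 1.66 × 1.43 = 1.2581
  σ(X2,X3) = 0.63 × 0.91 × 1.43 = 0.8198
σ²_T = Σσ²ᵢ + 2·Σσ_ij = 5.6286 + 2 × 2.9994 = 11.6274
α = (3/2)·(1 − 5.6286/11.6274) = 0.774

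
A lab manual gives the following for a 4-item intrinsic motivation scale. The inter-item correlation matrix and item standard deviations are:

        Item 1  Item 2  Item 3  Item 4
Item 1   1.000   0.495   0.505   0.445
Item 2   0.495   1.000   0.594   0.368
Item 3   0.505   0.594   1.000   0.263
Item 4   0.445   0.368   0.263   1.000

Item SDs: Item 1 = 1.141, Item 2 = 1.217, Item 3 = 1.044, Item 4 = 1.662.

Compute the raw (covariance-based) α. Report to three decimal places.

α = 0.736

Σσ²ᵢ = 1.141² + 1.217² + 1.044² + 1.662² = 6.6352
Covariances σ_ij = r_ij · s_i · s_j:
  σ(Item 1,Item 2) = 0.495 × 1.141 × 1.217 = 0.6874
  σ(Item 1,Item 3) = 0.505 × 1.141 × 1.044 = 0.6016
  σ(Item 1,Item 4) = 0.445 × 1.141 × 1.662 = 0.8439
  σ(Item 2,Item 3) = 0.594 × 1.217 × 1.044 = 0.7547
  σ(Item 2,Item 4) = 0.368 × 1.217 × 1.662 = 0.7443
  σ(Item 3,Item 4) = 0.263 × 1.044 × 1.662 = 0.4563
σ²_T = Σσ²ᵢ + 2·Σσ_ij = 6.6352 + 2 × 4.0882 = 14.8116
α = (4/3)·(1 − 6.6352/14.8116) = 0.736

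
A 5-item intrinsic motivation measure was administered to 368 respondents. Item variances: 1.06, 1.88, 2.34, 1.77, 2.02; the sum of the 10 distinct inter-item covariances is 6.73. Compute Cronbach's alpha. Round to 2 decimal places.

α = 0.75

sum of item variances = 1.06 + 1.88 + 2.34 + 1.77 + 2.02 = 9.07
Sum of distinct covariances = 6.73
σ²_T = sum of item variances + 2·Σcov = 9.07 + 2 × 6.73 = 22.53
α = (5/4)·(1 − 9.07/22.53) = 0.75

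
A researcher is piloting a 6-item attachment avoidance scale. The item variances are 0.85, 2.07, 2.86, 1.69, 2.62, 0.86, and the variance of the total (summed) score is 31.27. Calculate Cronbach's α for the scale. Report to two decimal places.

ΣVar(i) = 0.85 + 2.07 + 2.86 + 1.69 + 2.62 + 0.86 = 10.95
α = (k/(k−1))·(1 − ΣVar(i)/total variance) = (6/5)·(1 − 10.95/31.27) = 0.78

α = 0.78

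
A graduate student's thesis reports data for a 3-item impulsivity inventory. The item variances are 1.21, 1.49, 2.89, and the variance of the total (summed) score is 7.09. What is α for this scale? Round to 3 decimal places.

ΣVar(i) = 1.21 + 1.49 + 2.89 = 5.59
α = (k/(k−1))·(1 − ΣVar(i)/Var(T)) = (3/2)·(1 − 5.59/7.09) = 0.317

α = 0.317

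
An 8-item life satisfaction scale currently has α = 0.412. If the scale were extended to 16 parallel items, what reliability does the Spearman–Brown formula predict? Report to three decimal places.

Length factor m = 16/8 = 2.0000
α' = m·α / (1 + (m−1)·α)
   = 16/8 × 0.412 / (1 + (16/8 − 1) × 0.412)
   = 0.8240 / 1.4120 = 0.584

predicted reliability = 0.584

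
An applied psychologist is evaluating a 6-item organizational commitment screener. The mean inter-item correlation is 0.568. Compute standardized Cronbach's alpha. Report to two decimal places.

α = 0.89

Standardized α = k·r̄ / (1 + (k−1)·r̄) = 6 × 0.568 / (1 + 5 × 0.568)
  = 3.4080 / 3.8400 = 0.89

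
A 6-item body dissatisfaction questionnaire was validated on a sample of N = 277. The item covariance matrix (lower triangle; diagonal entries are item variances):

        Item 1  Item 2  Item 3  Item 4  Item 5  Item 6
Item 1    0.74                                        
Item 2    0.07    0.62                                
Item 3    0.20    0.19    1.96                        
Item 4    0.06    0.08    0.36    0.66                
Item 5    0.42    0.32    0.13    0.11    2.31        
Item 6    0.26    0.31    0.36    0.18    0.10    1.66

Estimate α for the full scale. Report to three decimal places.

α = 0.531

Σσ²ᵢ = 0.74 + 0.62 + 1.96 + 0.66 + 2.31 + 1.66 = 7.95
Σ_{i<j} σ_ij = 3.15
Var(T) = 7.95 + 2 × 3.15 = 14.25
α = (k/(k−1))·(1 − Σσ²ᵢ/Var(T)) = (6/5)·(1 − 7.95/14.25) = 0.531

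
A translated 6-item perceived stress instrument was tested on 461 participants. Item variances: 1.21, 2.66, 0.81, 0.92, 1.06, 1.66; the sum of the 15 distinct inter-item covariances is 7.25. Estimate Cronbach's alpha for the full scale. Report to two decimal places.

Σσ²ᵢ = 1.21 + 2.66 + 0.81 + 0.92 + 1.06 + 1.66 = 8.32
Sum of distinct covariances = 7.25
Var(T) = Σσ²ᵢ + 2·Σcov = 8.32 + 2 × 7.25 = 22.82
α = (6/5)·(1 − 8.32/22.82) = 0.76

Cronbach's alpha = 0.76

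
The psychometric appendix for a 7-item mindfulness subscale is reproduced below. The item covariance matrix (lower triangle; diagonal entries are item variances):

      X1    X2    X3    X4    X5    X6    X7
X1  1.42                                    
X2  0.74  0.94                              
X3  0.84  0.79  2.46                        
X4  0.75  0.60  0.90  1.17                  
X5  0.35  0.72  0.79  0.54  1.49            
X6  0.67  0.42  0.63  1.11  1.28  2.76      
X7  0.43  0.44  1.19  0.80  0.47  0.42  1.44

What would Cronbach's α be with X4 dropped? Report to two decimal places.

Cronbach's α = 0.79

Remaining items: X1, X2, X3, X5, X6, X7 (k = 6).
ΣVar(i) = 1.42 + 0.94 + 2.46 + 1.49 + 2.76 + 1.44 = 10.51
σ²_total = 10.51 + 2 × 10.18 = 30.87
α (item deleted) = (6/5)·(1 − 10.51/30.87) = 0.79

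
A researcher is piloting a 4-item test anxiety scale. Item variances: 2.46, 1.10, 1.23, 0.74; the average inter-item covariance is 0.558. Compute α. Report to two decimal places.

α = 0.73

Σσᵢ² = 2.46 + 1.10 + 1.23 + 0.74 = 5.53
Sum of the 6 distinct covariances = 6 × 0.558 = 3.348
total variance = Σσᵢ² + 2·Σcov = 5.53 + 2 × 3.348 = 12.226
α = (4/3)·(1 − 5.53/12.226) = 0.73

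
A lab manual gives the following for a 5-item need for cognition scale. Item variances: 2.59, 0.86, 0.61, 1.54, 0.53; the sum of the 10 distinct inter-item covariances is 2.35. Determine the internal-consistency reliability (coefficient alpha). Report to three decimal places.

coefficient alpha = 0.542

sum of item variances = 2.59 + 0.86 + 0.61 + 1.54 + 0.53 = 6.13
Sum of distinct covariances = 2.35
Var(T) = sum of item variances + 2·Σcov = 6.13 + 2 × 2.35 = 10.83
α = (5/4)·(1 − 6.13/10.83) = 0.542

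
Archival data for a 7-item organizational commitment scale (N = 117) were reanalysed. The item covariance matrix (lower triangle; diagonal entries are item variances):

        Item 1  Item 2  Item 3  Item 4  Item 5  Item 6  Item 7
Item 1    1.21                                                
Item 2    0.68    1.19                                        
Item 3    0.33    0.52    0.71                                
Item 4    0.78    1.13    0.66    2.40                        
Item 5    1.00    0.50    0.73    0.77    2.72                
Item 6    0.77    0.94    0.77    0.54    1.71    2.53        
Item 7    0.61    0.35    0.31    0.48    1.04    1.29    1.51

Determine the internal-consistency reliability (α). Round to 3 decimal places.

ΣVar(i) = 1.21 + 1.19 + 0.71 + 2.40 + 2.72 + 2.53 + 1.51 = 12.27
Sum of off-diagonal covariances = 15.91
σ²_total = 12.27 + 2 × 15.91 = 44.09
α = (k/(k−1))·(1 − ΣVar(i)/σ²_total) = (7/6)·(1 − 12.27/44.09) = 0.842

α = 0.842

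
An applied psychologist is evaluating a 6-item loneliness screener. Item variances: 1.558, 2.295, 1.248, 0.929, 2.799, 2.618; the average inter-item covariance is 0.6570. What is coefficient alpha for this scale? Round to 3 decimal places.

Σσᵢ² = 1.558 + 2.295 + 1.248 + 0.929 + 2.799 + 2.618 = 11.447
Sum of the 15 distinct covariances = 15 × 0.6570 = 9.8550
σ²_T = Σσᵢ² + 2·Σcov = 11.447 + 2 × 9.8550 = 31.1570
α = (6/5)·(1 − 11.447/31.1570) = 0.759

α = 0.759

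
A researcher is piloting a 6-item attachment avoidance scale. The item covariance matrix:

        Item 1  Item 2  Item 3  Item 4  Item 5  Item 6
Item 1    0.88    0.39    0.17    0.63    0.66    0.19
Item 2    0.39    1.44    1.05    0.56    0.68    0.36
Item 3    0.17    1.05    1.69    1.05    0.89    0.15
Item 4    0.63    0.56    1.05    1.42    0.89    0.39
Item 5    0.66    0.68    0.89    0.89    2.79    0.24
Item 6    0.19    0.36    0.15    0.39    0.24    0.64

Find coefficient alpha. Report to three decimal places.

α = 0.782

sum of item variances = 0.88 + 1.44 + 1.69 + 1.42 + 2.79 + 0.64 = 8.86
Σ_{i<j} σ_ij = 8.30
σ²_T = 8.86 + 2 × 8.30 = 25.46
α = (k/(k−1))·(1 − sum of item variances/σ²_T) = (6/5)·(1 − 8.86/25.46) = 0.782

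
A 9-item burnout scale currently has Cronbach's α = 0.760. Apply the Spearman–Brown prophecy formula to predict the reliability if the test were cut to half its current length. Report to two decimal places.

Length factor m = 1/2
α' = m·α / (1 − (1−m)·α)
   = 1/2 × 0.760 / (1 − (1 − 1/2) × 0.760)
   = 0.3800 / 0.6200 = 0.61

predicted reliability = 0.61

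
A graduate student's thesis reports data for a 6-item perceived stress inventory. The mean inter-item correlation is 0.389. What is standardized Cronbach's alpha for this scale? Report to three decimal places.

standardized Cronbach's alpha = 0.793

Standardized α = k·r̄ / (1 + (k−1)·r̄) = 6 × 0.389 / (1 + 5 × 0.389)
  = 2.3340 / 2.9450 = 0.793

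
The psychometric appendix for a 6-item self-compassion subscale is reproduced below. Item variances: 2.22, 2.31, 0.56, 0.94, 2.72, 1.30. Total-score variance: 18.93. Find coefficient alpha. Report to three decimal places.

ΣVar(i) = 2.22 + 2.31 + 0.56 + 0.94 + 2.72 + 1.30 = 10.05
α = (k/(k−1))·(1 − ΣVar(i)/total variance) = (6/5)·(1 − 10.05/18.93) = 0.563

coefficient alpha = 0.563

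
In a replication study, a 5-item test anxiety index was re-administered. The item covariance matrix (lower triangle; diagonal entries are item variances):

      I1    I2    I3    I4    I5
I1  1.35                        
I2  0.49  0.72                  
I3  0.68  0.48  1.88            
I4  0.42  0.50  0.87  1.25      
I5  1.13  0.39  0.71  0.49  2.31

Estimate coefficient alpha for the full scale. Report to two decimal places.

Σσ²ᵢ = 1.35 + 0.72 + 1.88 + 1.25 + 2.31 = 7.51
Σ_{i<j} σ_ij = 6.16
σ²_total = 7.51 + 2 × 6.16 = 19.83
α = (k/(k−1))·(1 − Σσ²ᵢ/σ²_total) = (5/4)·(1 − 7.51/19.83) = 0.78

coefficient alpha = 0.78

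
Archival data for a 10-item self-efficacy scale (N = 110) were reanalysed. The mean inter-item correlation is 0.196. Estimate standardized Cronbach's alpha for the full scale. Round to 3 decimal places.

α = 0.709

Standardized α = k·r̄ / (1 + (k−1)·r̄) = 10 × 0.196 / (1 + 9 × 0.196)
  = 1.9600 / 2.7640 = 0.709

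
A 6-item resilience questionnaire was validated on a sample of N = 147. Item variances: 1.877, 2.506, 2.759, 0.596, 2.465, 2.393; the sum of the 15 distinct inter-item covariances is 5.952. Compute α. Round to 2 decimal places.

sum of item variances = 1.877 + 2.506 + 2.759 + 0.596 + 2.465 + 2.393 = 12.596
Sum of distinct covariances = 5.952
σ²_total = sum of item variances + 2·Σcov = 12.596 + 2 × 5.952 = 24.500
α = (6/5)·(1 − 12.596/24.500) = 0.58

α = 0.58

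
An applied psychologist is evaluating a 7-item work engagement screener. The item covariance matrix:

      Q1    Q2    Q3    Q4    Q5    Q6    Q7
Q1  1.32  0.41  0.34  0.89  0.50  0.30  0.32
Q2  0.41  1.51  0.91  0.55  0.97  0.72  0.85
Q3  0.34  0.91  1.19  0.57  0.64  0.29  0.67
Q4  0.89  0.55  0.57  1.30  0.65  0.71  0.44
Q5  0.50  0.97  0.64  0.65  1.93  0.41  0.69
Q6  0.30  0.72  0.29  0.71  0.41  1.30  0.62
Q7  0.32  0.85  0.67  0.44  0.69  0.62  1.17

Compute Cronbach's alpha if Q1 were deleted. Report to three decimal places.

Cronbach's alpha = 0.837

Remaining items: Q2, Q3, Q4, Q5, Q6, Q7 (k = 6).
Σσᵢ² = 1.51 + 1.19 + 1.30 + 1.93 + 1.30 + 1.17 = 8.40
σ²_T = 8.40 + 2 × 9.69 = 27.78
α (item deleted) = (6/5)·(1 − 8.40/27.78) = 0.837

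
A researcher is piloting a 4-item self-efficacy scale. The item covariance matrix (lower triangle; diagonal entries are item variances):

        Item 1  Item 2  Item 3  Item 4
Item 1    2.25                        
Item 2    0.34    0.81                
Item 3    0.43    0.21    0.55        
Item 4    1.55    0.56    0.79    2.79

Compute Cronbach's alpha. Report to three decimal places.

Σσᵢ² = 2.25 + 0.81 + 0.55 + 2.79 = 6.40
Sum of off-diagonal covariances = 3.88
σ²_total = 6.40 + 2 × 3.88 = 14.16
α = (k/(k−1))·(1 − Σσᵢ²/σ²_total) = (4/3)·(1 − 6.40/14.16) = 0.731

α = 0.731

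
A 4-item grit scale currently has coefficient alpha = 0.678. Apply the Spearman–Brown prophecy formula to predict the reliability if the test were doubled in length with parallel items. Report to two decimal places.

predicted reliability = 0.81

Length factor m = 2
α' = m·α / (1 + (m−1)·α)
   = 2 × 0.678 / (1 + (2 − 1) × 0.678)
   = 1.3560 / 1.6780 = 0.81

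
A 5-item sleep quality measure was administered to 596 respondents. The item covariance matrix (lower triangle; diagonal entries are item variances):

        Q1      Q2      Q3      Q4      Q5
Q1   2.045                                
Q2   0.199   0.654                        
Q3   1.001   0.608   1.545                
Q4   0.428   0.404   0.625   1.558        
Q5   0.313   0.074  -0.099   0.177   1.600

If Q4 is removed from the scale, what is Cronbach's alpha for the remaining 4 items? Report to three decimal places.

Cronbach's alpha = 0.557

Remaining items: Q1, Q2, Q3, Q5 (k = 4).
ΣVar(i) = 2.045 + 0.654 + 1.545 + 1.600 = 5.844
σ²_total = 5.844 + 2 × 2.096 = 10.036
α (item deleted) = (4/3)·(1 − 5.844/10.036) = 0.557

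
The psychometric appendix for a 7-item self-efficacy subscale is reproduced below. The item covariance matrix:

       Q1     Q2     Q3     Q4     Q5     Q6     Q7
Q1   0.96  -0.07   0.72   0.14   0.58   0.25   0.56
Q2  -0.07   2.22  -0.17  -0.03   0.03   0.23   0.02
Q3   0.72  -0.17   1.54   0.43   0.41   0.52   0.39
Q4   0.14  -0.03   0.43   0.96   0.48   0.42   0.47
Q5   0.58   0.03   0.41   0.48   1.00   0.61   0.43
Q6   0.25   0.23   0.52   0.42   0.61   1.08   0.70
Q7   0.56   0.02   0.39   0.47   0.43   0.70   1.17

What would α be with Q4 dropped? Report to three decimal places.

α = 0.680

Remaining items: Q1, Q2, Q3, Q5, Q6, Q7 (k = 6).
ΣVar(i) = 0.96 + 2.22 + 1.54 + 1.00 + 1.08 + 1.17 = 7.97
σ²_total = 7.97 + 2 × 5.21 = 18.39
α (item deleted) = (6/5)·(1 − 7.97/18.39) = 0.680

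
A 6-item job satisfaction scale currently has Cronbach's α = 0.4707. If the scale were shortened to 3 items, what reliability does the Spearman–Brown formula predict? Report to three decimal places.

predicted reliability = 0.308

Length factor m = 3/6 = 0.5000
α' = m·α / (1 − (1−m)·α)
   = 3/6 × 0.4707 / (1 − (1 − 3/6) × 0.4707)
   = 0.2354 / 0.7647 = 0.308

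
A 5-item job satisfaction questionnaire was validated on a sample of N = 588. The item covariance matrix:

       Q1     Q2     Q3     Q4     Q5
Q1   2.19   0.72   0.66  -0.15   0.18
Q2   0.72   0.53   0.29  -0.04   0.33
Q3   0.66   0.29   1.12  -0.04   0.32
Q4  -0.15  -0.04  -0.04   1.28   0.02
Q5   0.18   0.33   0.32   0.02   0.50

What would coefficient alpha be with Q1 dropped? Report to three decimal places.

Remaining items: Q2, Q3, Q4, Q5 (k = 4).
Σσ²ᵢ = 0.53 + 1.12 + 1.28 + 0.50 = 3.43
σ²_total = 3.43 + 2 × 0.88 = 5.19
α (item deleted) = (4/3)·(1 − 3.43/5.19) = 0.452

α = 0.452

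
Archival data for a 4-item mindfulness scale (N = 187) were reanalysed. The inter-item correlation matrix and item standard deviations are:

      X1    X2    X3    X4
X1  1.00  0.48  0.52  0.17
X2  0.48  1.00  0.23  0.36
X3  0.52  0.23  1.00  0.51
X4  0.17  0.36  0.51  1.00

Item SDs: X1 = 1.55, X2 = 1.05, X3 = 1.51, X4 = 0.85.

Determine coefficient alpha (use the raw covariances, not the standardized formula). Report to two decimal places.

α = 0.70

Σσ²ᵢ = 1.55² + 1.05² + 1.51² + 0.85² = 6.5076
Covariances σ_ij = r_ij · s_i · s_j:
  σ(X1,X2) = 0.48 × 1.55 × 1.05 = 0.7812
  σ(X1,X3) = 0.52 × 1.55 × 1.51 = 1.2171
  σ(X1,X4) = 0.17 × 1.55 × 0.85 = 0.2240
  σ(X2,X3) = 0.23 × 1.05 × 1.51 = 0.3647
  σ(X2,X4) = 0.36 × 1.05 × 0.85 = 0.3213
  σ(X3,X4) = 0.51 × 1.51 × 0.85 = 0.6546
σ²_T = Σσ²ᵢ + 2·Σσ_ij = 6.5076 + 2 × 3.5629 = 13.6334
α = (4/3)·(1 − 6.5076/13.6334) = 0.70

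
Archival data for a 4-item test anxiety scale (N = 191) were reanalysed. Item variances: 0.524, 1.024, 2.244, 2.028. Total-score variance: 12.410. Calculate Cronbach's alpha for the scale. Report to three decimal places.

sum of item variances = 0.524 + 1.024 + 2.244 + 2.028 = 5.820
α = (k/(k−1))·(1 − sum of item variances/Var(T)) = (4/3)·(1 − 5.820/12.410) = 0.708

α = 0.708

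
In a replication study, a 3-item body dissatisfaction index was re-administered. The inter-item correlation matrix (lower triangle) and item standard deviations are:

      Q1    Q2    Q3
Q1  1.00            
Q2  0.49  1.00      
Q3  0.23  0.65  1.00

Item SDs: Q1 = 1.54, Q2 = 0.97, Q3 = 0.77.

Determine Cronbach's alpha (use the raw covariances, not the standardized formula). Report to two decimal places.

α = 0.65

Σσ²ᵢ = 1.54² + 0.97² + 0.77² = 3.9054
Covariances σ_ij = r_ij · s_i · s_j:
  σ(Q1,Q2) = 0.49 × 1.54 × 0.97 = 0.7320
  σ(Q1,Q3) = 0.23 × 1.54 × 0.77 = 0.2727
  σ(Q2,Q3) = 0.65 × 0.97 × 0.77 = 0.4855
σ²_T = Σσ²ᵢ + 2·Σσ_ij = 3.9054 + 2 × 1.4902 = 6.8858
α = (3/2)·(1 − 3.9054/6.8858) = 0.65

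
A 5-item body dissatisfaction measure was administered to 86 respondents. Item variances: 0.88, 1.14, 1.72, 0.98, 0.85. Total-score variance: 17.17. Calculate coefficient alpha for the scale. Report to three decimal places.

Σσᵢ² = 0.88 + 1.14 + 1.72 + 0.98 + 0.85 = 5.57
α = (k/(k−1))·(1 − Σσᵢ²/total variance) = (5/4)·(1 − 5.57/17.17) = 0.844

coefficient alpha = 0.844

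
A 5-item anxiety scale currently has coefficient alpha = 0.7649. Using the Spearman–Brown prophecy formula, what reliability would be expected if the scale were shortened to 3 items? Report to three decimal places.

Length factor m = 3/5 = 0.6000
α' = m·α / (1 − (1−m)·α)
   = 3/5 × 0.7649 / (1 − (1 − 3/5) × 0.7649)
   = 0.4589 / 0.6940 = 0.661

predicted reliability = 0.661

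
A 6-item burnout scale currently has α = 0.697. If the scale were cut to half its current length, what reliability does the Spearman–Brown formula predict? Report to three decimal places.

predicted reliability = 0.535

Length factor m = 1/2
α' = m·α / (1 − (1−m)·α)
   = 1/2 × 0.697 / (1 − (1 − 1/2) × 0.697)
   = 0.3485 / 0.6515 = 0.535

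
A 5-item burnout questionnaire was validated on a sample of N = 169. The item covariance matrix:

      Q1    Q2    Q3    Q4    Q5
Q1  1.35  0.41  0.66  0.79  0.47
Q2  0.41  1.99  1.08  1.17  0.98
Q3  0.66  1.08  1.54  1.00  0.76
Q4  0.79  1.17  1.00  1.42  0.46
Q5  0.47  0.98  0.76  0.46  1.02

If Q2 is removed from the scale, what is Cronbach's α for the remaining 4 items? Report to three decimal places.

α = 0.811

Remaining items: Q1, Q3, Q4, Q5 (k = 4).
ΣVar(i) = 1.35 + 1.54 + 1.42 + 1.02 = 5.33
σ²_total = 5.33 + 2 × 4.14 = 13.61
α (item deleted) = (4/3)·(1 − 5.33/13.61) = 0.811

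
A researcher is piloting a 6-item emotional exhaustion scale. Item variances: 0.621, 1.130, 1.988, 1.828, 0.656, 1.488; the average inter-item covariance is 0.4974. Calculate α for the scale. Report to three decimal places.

Σσ²ᵢ = 0.621 + 1.130 + 1.988 + 1.828 + 0.656 + 1.488 = 7.711
Sum of the 15 distinct covariances = 15 × 0.4974 = 7.4610
Var(T) = Σσ²ᵢ + 2·Σcov = 7.711 + 2 × 7.4610 = 22.6330
α = (6/5)·(1 − 7.711/22.6330) = 0.791

α = 0.791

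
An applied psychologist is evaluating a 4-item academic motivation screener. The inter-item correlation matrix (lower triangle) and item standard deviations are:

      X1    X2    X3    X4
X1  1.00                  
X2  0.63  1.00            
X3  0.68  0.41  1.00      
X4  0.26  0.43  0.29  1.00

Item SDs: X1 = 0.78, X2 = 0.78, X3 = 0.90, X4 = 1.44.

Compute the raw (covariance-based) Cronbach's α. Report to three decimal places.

Σσ²ᵢ = 0.78² + 0.78² + 0.90² + 1.44² = 4.1004
Covariances σ_ij = r_ij · s_i · s_j:
  σ(X1,X2) = 0.63 × 0.78 × 0.78 = 0.3833
  σ(X1,X3) = 0.68 × 0.78 × 0.90 = 0.4774
  σ(X1,X4) = 0.26 × 0.78 × 1.44 = 0.2920
  σ(X2,X3) = 0.41 × 0.78 × 0.90 = 0.2878
  σ(X2,X4) = 0.43 × 0.78 × 1.44 = 0.4830
  σ(X3,X4) = 0.29 × 0.90 × 1.44 = 0.3758
σ²_T = Σσ²ᵢ + 2·Σσ_ij = 4.1004 + 2 × 2.2993 = 8.6990
α = (4/3)·(1 − 4.1004/8.6990) = 0.705

α = 0.705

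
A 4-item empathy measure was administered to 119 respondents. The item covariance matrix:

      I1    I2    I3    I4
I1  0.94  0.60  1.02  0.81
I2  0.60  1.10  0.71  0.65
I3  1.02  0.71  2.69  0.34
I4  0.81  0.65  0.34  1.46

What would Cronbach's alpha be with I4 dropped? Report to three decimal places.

α = 0.744

Remaining items: I1, I2, I3 (k = 3).
Σσ²ᵢ = 0.94 + 1.10 + 2.69 = 4.73
σ²_T = 4.73 + 2 × 2.33 = 9.39
α (item deleted) = (3/2)·(1 − 4.73/9.39) = 0.744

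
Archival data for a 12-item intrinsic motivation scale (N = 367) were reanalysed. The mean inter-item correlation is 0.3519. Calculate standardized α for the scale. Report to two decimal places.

standardized α = 0.87

Standardized α = k·r̄ / (1 + (k−1)·r̄) = 12 × 0.3519 / (1 + 11 × 0.3519)
  = 4.2228 / 4.8709 = 0.87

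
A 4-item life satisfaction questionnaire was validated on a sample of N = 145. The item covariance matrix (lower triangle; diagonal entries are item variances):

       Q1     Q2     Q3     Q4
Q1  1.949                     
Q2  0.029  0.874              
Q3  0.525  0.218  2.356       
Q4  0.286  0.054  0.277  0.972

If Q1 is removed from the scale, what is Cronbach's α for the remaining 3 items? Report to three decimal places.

Cronbach's α = 0.311

Remaining items: Q2, Q3, Q4 (k = 3).
Σσ²ᵢ = 0.874 + 2.356 + 0.972 = 4.202
σ²_total = 4.202 + 2 × 0.549 = 5.300
α (item deleted) = (3/2)·(1 − 4.202/5.300) = 0.311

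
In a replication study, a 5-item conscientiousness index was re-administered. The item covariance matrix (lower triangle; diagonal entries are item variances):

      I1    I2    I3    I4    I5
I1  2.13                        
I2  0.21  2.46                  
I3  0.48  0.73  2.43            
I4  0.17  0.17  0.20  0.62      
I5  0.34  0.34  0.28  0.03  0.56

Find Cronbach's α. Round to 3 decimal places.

ΣVar(i) = 2.13 + 2.46 + 2.43 + 0.62 + 0.56 = 8.20
Sum of off-diagonal covariances = 2.95
σ²_T = 8.20 + 2 × 2.95 = 14.10
α = (k/(k−1))·(1 − ΣVar(i)/σ²_T) = (5/4)·(1 − 8.20/14.10) = 0.523

Cronbach's α = 0.523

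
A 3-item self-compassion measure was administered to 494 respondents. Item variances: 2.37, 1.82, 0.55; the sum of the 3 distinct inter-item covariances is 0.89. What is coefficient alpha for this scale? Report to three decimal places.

coefficient alpha = 0.410

Σσ²ᵢ = 2.37 + 1.82 + 0.55 = 4.74
Sum of distinct covariances = 0.89
total variance = Σσ²ᵢ + 2·Σcov = 4.74 + 2 × 0.89 = 6.52
α = (3/2)·(1 − 4.74/6.52) = 0.410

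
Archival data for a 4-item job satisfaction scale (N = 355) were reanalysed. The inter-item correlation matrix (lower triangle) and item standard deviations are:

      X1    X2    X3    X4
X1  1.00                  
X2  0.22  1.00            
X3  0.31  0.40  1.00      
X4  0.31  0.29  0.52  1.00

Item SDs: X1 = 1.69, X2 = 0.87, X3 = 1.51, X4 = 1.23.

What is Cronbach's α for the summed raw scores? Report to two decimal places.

Σσ²ᵢ = 1.69² + 0.87² + 1.51² + 1.23² = 7.4060
Covariances σ_ij = r_ij · s_i · s_j:
  σ(X1,X2) = 0.22 × 1.69 × 0.87 = 0.3235
  σ(X1,X3) = 0.31 × 1.69 × 1.51 = 0.7911
  σ(X1,X4) = 0.31 × 1.69 × 1.23 = 0.6444
  σ(X2,X3) = 0.40 × 0.87 × 1.51 = 0.5255
  σ(X2,X4) = 0.29 × 0.87 × 1.23 = 0.3103
  σ(X3,X4) = 0.52 × 1.51 × 1.23 = 0.9658
σ²_T = Σσ²ᵢ + 2·Σσ_ij = 7.4060 + 2 × 3.5606 = 14.5272
α = (4/3)·(1 − 7.4060/14.5272) = 0.65

Cronbach's α = 0.65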